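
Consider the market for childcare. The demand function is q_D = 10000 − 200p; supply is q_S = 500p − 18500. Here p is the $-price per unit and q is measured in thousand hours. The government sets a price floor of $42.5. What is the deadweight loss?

In inverse form: demand p = 50 − 0.005q, supply p = 37 + 0.002q.
Competitive equilibrium: 50 − 0.005q = 37 + 0.002q → q* = 1857.1429, p* = 40.7143.
At the floor p = 42.5, quantity demanded = (50 − 42.5)/0.005 = 1500.
Sellers' marginal cost at q' = 1500: 37 + 0.002·1500 = 40.
Δq = 1857.1429 − 1500 = 357.1429; wedge = 42.5 − 40 = 2.5.
The triangle = ½ × 357.1429 × 2.5 = $446.43 thousand.

$446.43 thousand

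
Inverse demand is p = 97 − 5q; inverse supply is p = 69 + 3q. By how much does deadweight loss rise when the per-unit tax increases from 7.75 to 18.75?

18.22

Competitive equilibrium: 97 − 5q = 69 + 3q → q* = 3.5, p* = 79.5.
For a per-unit tax t: Δq = t/8, so DWL = ½·t·(t/8) = t²/16.
At t = 7.75: DWL = 3.754. At t = 18.75: DWL = 21.973.
Increase = 21.973 − 3.754 = 18.22.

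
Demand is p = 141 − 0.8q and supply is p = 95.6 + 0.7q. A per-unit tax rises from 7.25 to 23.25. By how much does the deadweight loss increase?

162.67

Competitive equilibrium: 141 − 0.8q = 95.6 + 0.7q → q* = 30.2667, p* = 116.7867.
For a per-unit tax t: Δq = t/1.5, so DWL = ½·t·(t/1.5) = t²/3.
At t = 7.25: DWL = 17.521. At t = 23.25: DWL = 180.188.
Increase = 180.188 − 17.521 = 162.67.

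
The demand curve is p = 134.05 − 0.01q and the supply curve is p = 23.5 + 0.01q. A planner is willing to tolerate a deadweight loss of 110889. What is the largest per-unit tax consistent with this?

66.6

Competitive equilibrium: 134.05 − 0.01q = 23.5 + 0.01q → q* = 5527.5, p* = 78.775.
A tax t gives Δq = t/0.02 and wedge t, so DWL = t²/0.04.
t²/0.04 = 110889 → t² = 4435.56 → t = 66.6.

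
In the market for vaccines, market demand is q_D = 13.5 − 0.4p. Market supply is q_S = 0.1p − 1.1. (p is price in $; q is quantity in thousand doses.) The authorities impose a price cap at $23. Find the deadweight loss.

In inverse form: demand p = 33.75 − 2.5q, supply p = 11 + 10q.
Competitive equilibrium: 33.75 − 2.5q = 11 + 10q → q* = 1.82, p* = 29.2.
At the ceiling p = 23, quantity supplied = (23 − 11)/10 = 1.2.
Willingness to pay at q' = 1.2: 33.75 − 2.5·1.2 = 30.75.
Δq = 1.82 − 1.2 = 0.62; wedge = 30.75 − 23 = 7.75.
DWL = ½ × 0.62 × 7.75 = $2.40 thousand.

$2.40 thousand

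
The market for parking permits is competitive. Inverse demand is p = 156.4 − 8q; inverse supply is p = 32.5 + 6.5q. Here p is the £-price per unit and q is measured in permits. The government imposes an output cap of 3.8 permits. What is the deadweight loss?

£163.22

Competitive equilibrium: 156.4 − 8q = 32.5 + 6.5q → q* = 8.5448, p* = 88.0414.
At q = 3.8: demand price = 156.4 − 8·3.8 = 126; supply price = 32.5 + 6.5·3.8 = 57.2.
Δq = 8.5448 − 3.8 = 4.7448; wedge = 126 − 57.2 = 68.8.
Deadweight loss = ½ × 4.7448 × 68.8 = £163.22.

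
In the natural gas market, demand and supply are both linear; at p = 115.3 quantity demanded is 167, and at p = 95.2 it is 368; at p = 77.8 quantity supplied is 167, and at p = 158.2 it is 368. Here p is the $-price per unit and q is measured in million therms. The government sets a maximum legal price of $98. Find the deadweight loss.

Demand slope = (95.2 − 115.3)/(368 − 167) = −0.1, so p = 132 − 0.1q.
Supply slope = (158.2 − 77.8)/(368 − 167) = 0.4, so p = 11 + 0.4q.
Competitive equilibrium: 132 − 0.1q = 11 + 0.4q → q* = 242, p* = 107.8.
At the ceiling p = 98, quantity supplied = (98 − 11)/0.4 = 217.5.
Willingness to pay at q' = 217.5: 132 − 0.1·217.5 = 110.25.
Δq = 242 − 217.5 = 24.5; wedge = 110.25 − 98 = 12.25.
DWL = ½ × 24.5 × 12.25 = $150.06 million.

$150.06 million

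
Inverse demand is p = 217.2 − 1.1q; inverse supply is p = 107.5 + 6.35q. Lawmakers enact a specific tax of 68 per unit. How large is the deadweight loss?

310.34

Competitive equilibrium: 217.2 − 1.1q = 107.5 + 6.35q → q* = 14.7248, p* = 201.0027.
With the tax, the buyer price exceeds the seller price by 68: (217.2 − 1.1q) − (107.5 + 6.35q) = 68 → q' = 5.5973.
Δq = 14.7248 − 5.5973 = 9.1275; the wedge equals the tax, 68.
Welfare loss = ½ × 9.1275 × 68 = 310.34.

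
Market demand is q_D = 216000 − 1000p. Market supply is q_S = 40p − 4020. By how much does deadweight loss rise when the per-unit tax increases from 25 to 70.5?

In inverse form: demand p = 216 − 0.001q, supply p = 100.5 + 0.025q.
Competitive equilibrium: 216 − 0.001q = 100.5 + 0.025q → q* = 4442.3077, p* = 211.5577.
For a per-unit tax t: Δq = t/0.026, so DWL = ½·t·(t/0.026) = t²/0.052.
At t = 25: DWL = 12019.231. At t = 70.5: DWL = 95581.731.
Increase = 95581.731 − 12019.231 = 83562.50.

83562.50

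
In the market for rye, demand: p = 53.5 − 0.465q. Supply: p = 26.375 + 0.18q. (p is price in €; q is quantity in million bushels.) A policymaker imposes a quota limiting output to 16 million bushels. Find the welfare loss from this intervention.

Competitive equilibrium: 53.5 − 0.465q = 26.375 + 0.18q → q* = 42.0543, p* = 33.9448.
At q = 16: demand price = 53.5 − 0.465·16 = 46.06; supply price = 26.375 + 0.18·16 = 29.255.
Δq = 42.0543 − 16 = 26.0543; wedge = 46.06 − 29.255 = 16.805.
DWL = ½ × 26.0543 × 16.805 = €218.92 million.

€218.92 million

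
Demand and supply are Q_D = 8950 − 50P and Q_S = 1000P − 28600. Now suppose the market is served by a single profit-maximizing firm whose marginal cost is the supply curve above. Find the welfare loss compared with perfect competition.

128155.92

In inverse form: demand P = 179 − 0.02Q, supply P = 28.6 + 0.001Q.
Competitive equilibrium: 179 − 0.02Q = 28.6 + 0.001Q → Q* = 7161.904762, P* = 35.761905.
Marginal revenue: MR = 179 − 0.04Q. Set MR = MC: 179 − 0.04Q = 28.6 + 0.001Q → Q_m = 3668.292683.
Price P_m = 179 − 0.02·3668.292683 = 105.634146; MC(Q_m) = 28.6 + 0.001·3668.292683 = 32.268293.
Competitive Q* = 7161.904762, so ΔQ = 3493.612079; wedge = 105.634146 − 32.268293 = 73.365853.
Welfare loss = ½ × 3493.612079 × 73.365853 = 128155.92.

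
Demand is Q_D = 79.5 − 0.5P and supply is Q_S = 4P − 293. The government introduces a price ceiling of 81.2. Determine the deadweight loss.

44.81

In inverse form: demand P = 159 − 2Q, supply P = 73.25 + 0.25Q.
Competitive equilibrium: 159 − 2Q = 73.25 + 0.25Q → Q* = 38.1111, P* = 82.7778.
At the ceiling P = 81.2, quantity supplied = (81.2 − 73.25)/0.25 = 31.8.
Willingness to pay at Q' = 31.8: 159 − 2·31.8 = 95.4.
ΔQ = 38.1111 − 31.8 = 6.3111; wedge = 95.4 − 81.2 = 14.2.
DWL = ½ × 6.3111 × 14.2 = 44.81.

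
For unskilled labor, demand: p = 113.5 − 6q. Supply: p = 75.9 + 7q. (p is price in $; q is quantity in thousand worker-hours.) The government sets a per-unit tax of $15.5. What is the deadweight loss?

Competitive equilibrium: 113.5 − 6q = 75.9 + 7q → q* = 2.8923, p* = 96.1462.
With the tax, the buyer price exceeds the seller price by 15.5: (113.5 − 6q) − (75.9 + 7q) = 15.5 → q' = 1.7.
Δq = 2.8923 − 1.7 = 1.1923; the wedge equals the tax, 15.5.
Deadweight loss = ½ × 1.1923 × 15.5 = $9.24 thousand.

$9.24 thousand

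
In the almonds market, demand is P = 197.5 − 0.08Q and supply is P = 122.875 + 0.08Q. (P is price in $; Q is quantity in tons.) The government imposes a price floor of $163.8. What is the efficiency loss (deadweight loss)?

Competitive equilibrium: 197.5 − 0.08Q = 122.875 + 0.08Q → Q* = 466.4063, P* = 160.1875.
At the floor P = 163.8, quantity demanded = (197.5 − 163.8)/0.08 = 421.25.
Sellers' marginal cost at Q' = 421.25: 122.875 + 0.08·421.25 = 156.575.
ΔQ = 466.4063 − 421.25 = 45.1563; wedge = 163.8 − 156.575 = 7.225.
Deadweight loss = ½ × 45.1563 × 7.225 = $163.13.

$163.13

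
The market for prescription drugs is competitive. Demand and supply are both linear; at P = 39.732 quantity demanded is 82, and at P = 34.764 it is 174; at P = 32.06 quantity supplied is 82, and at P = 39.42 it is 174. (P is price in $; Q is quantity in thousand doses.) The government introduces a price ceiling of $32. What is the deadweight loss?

$225.42 thousand

Demand slope = (34.764 − 39.732)/(174 − 82) = −0.054, so P = 44.16 − 0.054Q.
Supply slope = (39.42 − 32.06)/(174 − 82) = 0.08, so P = 25.5 + 0.08Q.
Competitive equilibrium: 44.16 − 0.054Q = 25.5 + 0.08Q → Q* = 139.2537, P* = 36.6403.
At the ceiling P = 32, quantity supplied = (32 − 25.5)/0.08 = 81.25.
Willingness to pay at Q' = 81.25: 44.16 − 0.054·81.25 = 39.7725.
ΔQ = 139.2537 − 81.25 = 58.0037; wedge = 39.7725 − 32 = 7.7725.
DWL = ½ × 58.0037 × 7.7725 = $225.42 thousand.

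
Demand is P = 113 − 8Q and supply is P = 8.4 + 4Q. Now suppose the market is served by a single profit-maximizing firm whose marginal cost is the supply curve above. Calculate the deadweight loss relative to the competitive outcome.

72.94

Competitive equilibrium: 113 − 8Q = 8.4 + 4Q → Q* = 8.7167, P* = 43.2667.
Marginal revenue: MR = 113 − 16Q. Set MR = MC: 113 − 16Q = 8.4 + 4Q → Q_m = 5.23.
Price P_m = 113 − 8·5.23 = 71.16; MC(Q_m) = 8.4 + 4·5.23 = 29.32.
Competitive Q* = 8.7167, so ΔQ = 3.4867; wedge = 71.16 − 29.32 = 41.84.
Welfare loss = ½ × 3.4867 × 41.84 = 72.94.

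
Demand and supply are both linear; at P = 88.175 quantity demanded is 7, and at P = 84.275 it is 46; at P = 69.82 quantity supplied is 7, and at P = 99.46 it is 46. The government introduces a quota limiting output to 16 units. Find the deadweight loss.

Demand slope = (84.275 − 88.175)/(46 − 7) = −0.1, so P = 88.875 − 0.1Q.
Supply slope = (99.46 − 69.82)/(46 − 7) = 0.76, so P = 64.5 + 0.76Q.
Competitive equilibrium: 88.875 − 0.1Q = 64.5 + 0.76Q → Q* = 28.343, P* = 86.0407.
At Q = 16: demand price = 88.875 − 0.1·16 = 87.275; supply price = 64.5 + 0.76·16 = 76.66.
ΔQ = 28.343 − 16 = 12.343; wedge = 87.275 − 76.66 = 10.615.
DWL = ½ × 12.343 × 10.615 = 65.51.

65.51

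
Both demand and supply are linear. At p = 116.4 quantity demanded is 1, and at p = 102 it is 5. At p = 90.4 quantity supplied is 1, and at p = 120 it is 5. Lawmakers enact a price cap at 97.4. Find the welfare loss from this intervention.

Demand slope = (102 − 116.4)/(5 − 1) = −3.6, so p = 120 − 3.6q.
Supply slope = (120 − 90.4)/(5 − 1) = 7.4, so p = 83 + 7.4q.
Competitive equilibrium: 120 − 3.6q = 83 + 7.4q → q* = 3.3636, p* = 107.8909.
At the ceiling p = 97.4, quantity supplied = (97.4 − 83)/7.4 = 1.9459.
Willingness to pay at q' = 1.9459: 120 − 3.6·1.9459 = 112.9948.
Δq = 3.3636 − 1.9459 = 1.4177; wedge = 112.9948 − 97.4 = 15.5948.
The triangle = ½ × 1.4177 × 15.5948 = 11.05.

11.05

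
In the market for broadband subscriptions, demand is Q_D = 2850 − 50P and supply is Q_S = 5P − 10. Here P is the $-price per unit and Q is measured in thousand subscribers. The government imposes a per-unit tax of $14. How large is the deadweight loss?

$445.45 thousand

In inverse form: demand P = 57 − 0.02Q, supply P = 2 + 0.2Q.
Competitive equilibrium: 57 − 0.02Q = 2 + 0.2Q → Q* = 250, P* = 52.
With the tax, the buyer price exceeds the seller price by 14: (57 − 0.02Q) − (2 + 0.2Q) = 14 → Q' = 186.3636.
ΔQ = 250 − 186.3636 = 63.6364; the wedge equals the tax, 14.
DWL = ½ × 63.6364 × 14 = $445.45 thousand.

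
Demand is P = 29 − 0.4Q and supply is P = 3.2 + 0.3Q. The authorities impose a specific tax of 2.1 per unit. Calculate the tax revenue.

71.10

Competitive equilibrium: 29 − 0.4Q = 3.2 + 0.3Q → Q* = 36.8571, P* = 14.2571.
With the tax, the buyer price exceeds the seller price by 2.1: (29 − 0.4Q) − (3.2 + 0.3Q) = 2.1 → Q' = 33.8571.
Tax revenue = 2.1 × 33.8571 = 71.10.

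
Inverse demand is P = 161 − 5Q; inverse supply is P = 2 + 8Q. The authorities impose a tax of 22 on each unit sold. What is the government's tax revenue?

Competitive equilibrium: 161 − 5Q = 2 + 8Q → Q* = 12.2308, P* = 99.8462.
With the tax, the buyer price exceeds the seller price by 22: (161 − 5Q) − (2 + 8Q) = 22 → Q' = 10.5385.
Tax revenue = 22 × 10.5385 = 231.85.

231.85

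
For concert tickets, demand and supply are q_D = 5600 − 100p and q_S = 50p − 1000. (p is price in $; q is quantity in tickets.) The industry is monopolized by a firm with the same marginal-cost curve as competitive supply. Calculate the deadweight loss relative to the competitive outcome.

$1350

In inverse form: demand p = 56 − 0.01q, supply p = 20 + 0.02q.
Competitive equilibrium: 56 − 0.01q = 20 + 0.02q → q* = 1200, p* = 44.
Marginal revenue: MR = 56 − 0.02q. Set MR = MC: 56 − 0.02q = 20 + 0.02q → q_m = 900.
Price p_m = 56 − 0.01·900 = 47; MC(q_m) = 20 + 0.02·900 = 38.
Competitive q* = 1200, so Δq = 300; wedge = 47 − 38 = 9.
Welfare loss = ½ × 300 × 9 = $1350.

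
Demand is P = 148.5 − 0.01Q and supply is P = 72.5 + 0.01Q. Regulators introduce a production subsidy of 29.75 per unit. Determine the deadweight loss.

Competitive equilibrium: 148.5 − 0.01Q = 72.5 + 0.01Q → Q* = 3800, P* = 110.5.
The subsidy lowers effective supply by 29.75: P = 42.75 + 0.01Q.
New quantity: 148.5 − 0.01Q = 42.75 + 0.01Q → Q' = 5287.5.
Overproduction ΔQ = 5287.5 − 3800 = 1487.5; wedge = subsidy = 29.75.
Deadweight loss = ½ × 1487.5 × 29.75 = 22126.56.

22126.56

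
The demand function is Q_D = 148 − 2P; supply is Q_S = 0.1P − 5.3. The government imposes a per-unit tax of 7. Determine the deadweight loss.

2.33

In inverse form: demand P = 74 − 0.5Q, supply P = 53 + 10Q.
Competitive equilibrium: 74 − 0.5Q = 53 + 10Q → Q* = 2, P* = 73.
With the tax, the buyer price exceeds the seller price by 7: (74 − 0.5Q) − (53 + 10Q) = 7 → Q' = 1.3333.
ΔQ = 2 − 1.3333 = 0.6667; the wedge equals the tax, 7.
Welfare loss = ½ × 0.6667 × 7 = 2.33.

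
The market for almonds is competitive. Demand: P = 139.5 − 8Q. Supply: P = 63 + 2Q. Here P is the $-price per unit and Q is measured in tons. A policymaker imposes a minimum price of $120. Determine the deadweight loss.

Competitive equilibrium: 139.5 − 8Q = 63 + 2Q → Q* = 7.65, P* = 78.3.
At the floor P = 120, quantity demanded = (139.5 − 120)/8 = 2.4375.
Sellers' marginal cost at Q' = 2.4375: 63 + 2·2.4375 = 67.875.
ΔQ = 7.65 − 2.4375 = 5.2125; wedge = 120 − 67.875 = 52.125.
DWL = ½ × 5.2125 × 52.125 = $135.85.

$135.85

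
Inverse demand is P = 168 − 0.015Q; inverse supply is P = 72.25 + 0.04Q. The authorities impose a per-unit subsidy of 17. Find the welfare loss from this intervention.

2627.27

Competitive equilibrium: 168 − 0.015Q = 72.25 + 0.04Q → Q* = 1740.9091, P* = 141.8864.
The subsidy lowers effective supply by 17: P = 55.25 + 0.04Q.
New quantity: 168 − 0.015Q = 55.25 + 0.04Q → Q' = 2050.
Overproduction ΔQ = 2050 − 1740.9091 = 309.0909; wedge = subsidy = 17.
Deadweight loss = ½ × 309.0909 × 17 = 2627.27.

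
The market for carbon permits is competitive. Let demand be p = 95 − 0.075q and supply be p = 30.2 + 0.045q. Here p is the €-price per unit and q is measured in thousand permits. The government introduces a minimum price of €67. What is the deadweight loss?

Competitive equilibrium: 95 − 0.075q = 30.2 + 0.045q → q* = 540, p* = 54.5.
At the floor p = 67, quantity demanded = (95 − 67)/0.075 = 373.3333.
Sellers' marginal cost at q' = 373.3333: 30.2 + 0.045·373.3333 = 47.
Δq = 540 − 373.3333 = 166.6667; wedge = 67 − 47 = 20.
Deadweight loss = ½ × 166.6667 × 20 = €1666.67 thousand.

€1666.67 thousand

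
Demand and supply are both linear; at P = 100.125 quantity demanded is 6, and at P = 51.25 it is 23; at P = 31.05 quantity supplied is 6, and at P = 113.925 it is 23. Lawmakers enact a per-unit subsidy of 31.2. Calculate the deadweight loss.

Demand slope = (51.25 − 100.125)/(23 − 6) = −2.875, so P = 117.375 − 2.875Q.
Supply slope = (113.925 − 31.05)/(23 − 6) = 4.875, so P = 1.8 + 4.875Q.
Competitive equilibrium: 117.375 − 2.875Q = 1.8 + 4.875Q → Q* = 14.9129, P* = 74.5004.
The subsidy lowers effective supply by 31.2: P = 4.875Q − 29.4.
New quantity: 117.375 − 2.875Q = 4.875Q − 29.4 → Q' = 18.9387.
Overproduction ΔQ = 18.9387 − 14.9129 = 4.0258; wedge = subsidy = 31.2.
Welfare loss = ½ × 4.0258 × 31.2 = 62.80.

62.80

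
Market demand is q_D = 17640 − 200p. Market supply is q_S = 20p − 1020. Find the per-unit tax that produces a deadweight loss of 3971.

In inverse form: demand p = 88.2 − 0.005q, supply p = 51 + 0.05q.
Competitive equilibrium: 88.2 − 0.005q = 51 + 0.05q → q* = 676.3636, p* = 84.8182.
A tax t gives Δq = t/0.055 and wedge t, so DWL = t²/0.11.
t²/0.11 = 3971 → t² = 436.81 → t = 20.9.

20.9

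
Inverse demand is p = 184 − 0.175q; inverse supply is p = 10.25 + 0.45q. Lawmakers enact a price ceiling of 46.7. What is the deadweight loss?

12127.81

Competitive equilibrium: 184 − 0.175q = 10.25 + 0.45q → q* = 278, p* = 135.35.
At the ceiling p = 46.7, quantity supplied = (46.7 − 10.25)/0.45 = 81.
Willingness to pay at q' = 81: 184 − 0.175·81 = 169.825.
Δq = 278 − 81 = 197; wedge = 169.825 − 46.7 = 123.125.
Deadweight loss = ½ × 197 × 123.125 = 12127.81.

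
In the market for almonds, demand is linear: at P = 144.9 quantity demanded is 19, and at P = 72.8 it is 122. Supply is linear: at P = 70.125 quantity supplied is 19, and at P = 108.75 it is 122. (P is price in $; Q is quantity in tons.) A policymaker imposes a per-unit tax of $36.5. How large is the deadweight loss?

$619.65

Demand slope = (72.8 − 144.9)/(122 − 19) = −0.7, so P = 158.2 − 0.7Q.
Supply slope = (108.75 − 70.125)/(122 − 19) = 0.375, so P = 63 + 0.375Q.
Competitive equilibrium: 158.2 − 0.7Q = 63 + 0.375Q → Q* = 88.5581, P* = 96.2093.
With the tax, the buyer price exceeds the seller price by 36.5: (158.2 − 0.7Q) − (63 + 0.375Q) = 36.5 → Q' = 54.6047.
ΔQ = 88.5581 − 54.6047 = 33.9534; the wedge equals the tax, 36.5.
Deadweight loss = ½ × 33.9534 × 36.5 = $619.65.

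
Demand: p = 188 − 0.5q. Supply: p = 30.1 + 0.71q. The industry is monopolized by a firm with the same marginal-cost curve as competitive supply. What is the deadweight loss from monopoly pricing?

880.84

Competitive equilibrium: 188 − 0.5q = 30.1 + 0.71q → q* = 130.4959, p* = 122.7521.
Marginal revenue: MR = 188 − q. Set MR = MC: 188 − q = 30.1 + 0.71q → q_m = 92.3392.
Price p_m = 188 − 0.5·92.3392 = 141.8304; MC(q_m) = 30.1 + 0.71·92.3392 = 95.6608.
Competitive q* = 130.4959, so Δq = 38.1567; wedge = 141.8304 − 95.6608 = 46.1696.
Deadweight loss = ½ × 38.1567 × 46.1696 = 880.84.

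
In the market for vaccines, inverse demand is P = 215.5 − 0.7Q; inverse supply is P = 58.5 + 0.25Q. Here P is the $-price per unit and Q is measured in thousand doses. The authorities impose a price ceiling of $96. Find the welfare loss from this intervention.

$110.66 thousand

Competitive equilibrium: 215.5 − 0.7Q = 58.5 + 0.25Q → Q* = 165.2632, P* = 99.8158.
At the ceiling P = 96, quantity supplied = (96 − 58.5)/0.25 = 150.
Willingness to pay at Q' = 150: 215.5 − 0.7·150 = 110.5.
ΔQ = 165.2632 − 150 = 15.2632; wedge = 110.5 − 96 = 14.5.
Welfare loss = ½ × 15.2632 × 14.5 = $110.66 thousand.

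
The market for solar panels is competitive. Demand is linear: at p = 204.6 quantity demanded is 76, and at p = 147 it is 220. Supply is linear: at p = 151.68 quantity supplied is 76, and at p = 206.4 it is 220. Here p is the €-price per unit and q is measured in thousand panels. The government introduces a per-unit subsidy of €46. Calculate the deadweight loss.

Demand slope = (147 − 204.6)/(220 − 76) = −0.4, so p = 235 − 0.4q.
Supply slope = (206.4 − 151.68)/(220 − 76) = 0.38, so p = 122.8 + 0.38q.
Competitive equilibrium: 235 − 0.4q = 122.8 + 0.38q → q* = 143.8462, p* = 177.4615.
The subsidy lowers effective supply by 46: p = 76.8 + 0.38q.
New quantity: 235 − 0.4q = 76.8 + 0.38q → q' = 202.8205.
Overproduction Δq = 202.8205 − 143.8462 = 58.9743; wedge = subsidy = 46.
Welfare loss = ½ × 58.9743 × 46 = €1356.41 thousand.

€1356.41 thousand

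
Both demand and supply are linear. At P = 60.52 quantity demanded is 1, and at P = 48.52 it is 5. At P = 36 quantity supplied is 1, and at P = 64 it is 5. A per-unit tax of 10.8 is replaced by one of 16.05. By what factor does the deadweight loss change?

2.209

Demand slope = (48.52 − 60.52)/(5 − 1) = −3, so P = 63.52 − 3Q.
Supply slope = (64 − 36)/(5 − 1) = 7, so P = 29 + 7Q.
Competitive equilibrium: 63.52 − 3Q = 29 + 7Q → Q* = 3.452, P* = 53.164.
For a per-unit tax t: ΔQ = t/10, so DWL = ½·t·(t/10) = t²/20.
At t = 10.8: DWL = 5.832. At t = 16.05: DWL = 12.880.
Ratio = (16.05/10.8)² = 2.209.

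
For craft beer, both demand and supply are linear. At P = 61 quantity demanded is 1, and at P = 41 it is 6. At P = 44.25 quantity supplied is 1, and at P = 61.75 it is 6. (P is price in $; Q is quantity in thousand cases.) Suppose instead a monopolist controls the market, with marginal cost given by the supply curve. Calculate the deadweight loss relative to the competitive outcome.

$4.74 thousand

Demand slope = (41 − 61)/(6 − 1) = −4, so P = 65 − 4Q.
Supply slope = (61.75 − 44.25)/(6 − 1) = 3.5, so P = 40.75 + 3.5Q.
Competitive equilibrium: 65 − 4Q = 40.75 + 3.5Q → Q* = 3.2333, P* = 52.0667.
Marginal revenue: MR = 65 − 8Q. Set MR = MC: 65 − 8Q = 40.75 + 3.5Q → Q_m = 2.1087.
Price P_m = 65 − 4·2.1087 = 56.5652; MC(Q_m) = 40.75 + 3.5·2.1087 = 48.1305.
Competitive Q* = 3.2333, so ΔQ = 1.1246; wedge = 56.5652 − 48.1305 = 8.4347.
The triangle = ½ × 1.1246 × 8.4347 = $4.74 thousand.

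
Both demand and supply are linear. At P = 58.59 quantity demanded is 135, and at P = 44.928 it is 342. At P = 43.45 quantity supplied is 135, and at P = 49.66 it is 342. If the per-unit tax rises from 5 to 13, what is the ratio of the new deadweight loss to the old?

6.76

Demand slope = (44.928 − 58.59)/(342 − 135) = −0.066, so P = 67.5 − 0.066Q.
Supply slope = (49.66 − 43.45)/(342 − 135) = 0.03, so P = 39.4 + 0.03Q.
Competitive equilibrium: 67.5 − 0.066Q = 39.4 + 0.03Q → Q* = 292.7083, P* = 48.1813.
For a per-unit tax t: ΔQ = t/0.096, so DWL = ½·t·(t/0.096) = t²/0.192.
At t = 5: DWL = 130.208. At t = 13: DWL = 880.208.
Ratio = (13/5)² = 6.76.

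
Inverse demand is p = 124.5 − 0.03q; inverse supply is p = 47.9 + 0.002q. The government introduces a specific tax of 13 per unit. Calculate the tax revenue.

25837.50

Competitive equilibrium: 124.5 − 0.03q = 47.9 + 0.002q → q* = 2393.75, p* = 52.6875.
With the tax, the buyer price exceeds the seller price by 13: (124.5 − 0.03q) − (47.9 + 0.002q) = 13 → q' = 1987.5.
Tax revenue = 13 × 1987.5 = 25837.50.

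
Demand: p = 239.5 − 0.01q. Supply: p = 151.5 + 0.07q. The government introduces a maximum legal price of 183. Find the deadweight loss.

Competitive equilibrium: 239.5 − 0.01q = 151.5 + 0.07q → q* = 1100, p* = 228.5.
At the ceiling p = 183, quantity supplied = (183 − 151.5)/0.07 = 450.
Willingness to pay at q' = 450: 239.5 − 0.01·450 = 235.
Δq = 1100 − 450 = 650; wedge = 235 − 183 = 52.
Deadweight loss = ½ × 650 × 52 = 16900.

16900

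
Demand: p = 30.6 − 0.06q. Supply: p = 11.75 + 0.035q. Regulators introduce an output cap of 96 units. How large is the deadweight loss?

Competitive equilibrium: 30.6 − 0.06q = 11.75 + 0.035q → q* = 198.4211, p* = 18.6947.
At q = 96: demand price = 30.6 − 0.06·96 = 24.84; supply price = 11.75 + 0.035·96 = 15.11.
Δq = 198.4211 − 96 = 102.4211; wedge = 24.84 − 15.11 = 9.73.
DWL = ½ × 102.4211 × 9.73 = 498.28.

498.28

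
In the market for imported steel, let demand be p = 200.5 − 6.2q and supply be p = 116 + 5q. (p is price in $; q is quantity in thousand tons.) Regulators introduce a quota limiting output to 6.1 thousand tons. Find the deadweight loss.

Competitive equilibrium: 200.5 − 6.2q = 116 + 5q → q* = 7.5446, p* = 153.7232.
At q = 6.1: demand price = 200.5 − 6.2·6.1 = 162.68; supply price = 116 + 5·6.1 = 146.5.
Δq = 7.5446 − 6.1 = 1.4446; wedge = 162.68 − 146.5 = 16.18.
Deadweight loss = ½ × 1.4446 × 16.18 = $11.69 thousand.

$11.69 thousand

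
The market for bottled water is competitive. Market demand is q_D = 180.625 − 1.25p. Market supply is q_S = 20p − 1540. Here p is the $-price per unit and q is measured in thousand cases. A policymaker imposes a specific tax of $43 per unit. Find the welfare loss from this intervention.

$1087.65 thousand

In inverse form: demand p = 144.5 − 0.8q, supply p = 77 + 0.05q.
Competitive equilibrium: 144.5 − 0.8q = 77 + 0.05q → q* = 79.4118, p* = 80.9706.
With the tax, the buyer price exceeds the seller price by 43: (144.5 − 0.8q) − (77 + 0.05q) = 43 → q' = 28.8235.
Δq = 79.4118 − 28.8235 = 50.5883; the wedge equals the tax, 43.
Deadweight loss = ½ × 50.5883 × 43 = $1087.65 thousand.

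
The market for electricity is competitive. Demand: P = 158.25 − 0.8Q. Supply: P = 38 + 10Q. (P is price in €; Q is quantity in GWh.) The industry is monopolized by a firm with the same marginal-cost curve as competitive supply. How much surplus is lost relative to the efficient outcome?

€3.18

Competitive equilibrium: 158.25 − 0.8Q = 38 + 10Q → Q* = 11.1343, P* = 149.3426.
Marginal revenue: MR = 158.25 − 1.6Q. Set MR = MC: 158.25 − 1.6Q = 38 + 10Q → Q_m = 10.3664.
Price P_m = 158.25 − 0.8·10.3664 = 149.9569; MC(Q_m) = 38 + 10·10.3664 = 141.664.
Competitive Q* = 11.1343, so ΔQ = 0.7679; wedge = 149.9569 − 141.664 = 8.2929.
The triangle = ½ × 0.7679 × 8.2929 = €3.18.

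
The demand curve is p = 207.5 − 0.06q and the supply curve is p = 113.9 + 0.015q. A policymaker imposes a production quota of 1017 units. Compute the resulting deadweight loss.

Competitive equilibrium: 207.5 − 0.06q = 113.9 + 0.015q → q* = 1248, p* = 132.62.
At q = 1017: demand price = 207.5 − 0.06·1017 = 146.48; supply price = 113.9 + 0.015·1017 = 129.155.
Δq = 1248 − 1017 = 231; wedge = 146.48 − 129.155 = 17.325.
The triangle = ½ × 231 × 17.325 = 2001.04.

2001.04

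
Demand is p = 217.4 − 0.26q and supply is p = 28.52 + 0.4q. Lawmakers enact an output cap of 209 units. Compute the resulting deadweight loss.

1965.82

Competitive equilibrium: 217.4 − 0.26q = 28.52 + 0.4q → q* = 286.1818, p* = 142.9927.
At q = 209: demand price = 217.4 − 0.26·209 = 163.06; supply price = 28.52 + 0.4·209 = 112.12.
Δq = 286.1818 − 209 = 77.1818; wedge = 163.06 − 112.12 = 50.94.
DWL = ½ × 77.1818 × 50.94 = 1965.82.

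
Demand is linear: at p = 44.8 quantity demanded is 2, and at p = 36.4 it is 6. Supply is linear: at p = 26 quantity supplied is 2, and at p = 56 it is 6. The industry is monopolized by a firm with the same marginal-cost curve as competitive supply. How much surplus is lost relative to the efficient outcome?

Demand slope = (36.4 − 44.8)/(6 − 2) = −2.1, so p = 49 − 2.1q.
Supply slope = (56 − 26)/(6 − 2) = 7.5, so p = 11 + 7.5q.
Competitive equilibrium: 49 − 2.1q = 11 + 7.5q → q* = 3.9583, p* = 40.6875.
Marginal revenue: MR = 49 − 4.2q. Set MR = MC: 49 − 4.2q = 11 + 7.5q → q_m = 3.2479.
Price p_m = 49 − 2.1·3.2479 = 42.1794; MC(q_m) = 11 + 7.5·3.2479 = 35.3593.
Competitive q* = 3.9583, so Δq = 0.7104; wedge = 42.1794 − 35.3593 = 6.8201.
DWL = ½ × 0.7104 × 6.8201 = 2.42.

2.42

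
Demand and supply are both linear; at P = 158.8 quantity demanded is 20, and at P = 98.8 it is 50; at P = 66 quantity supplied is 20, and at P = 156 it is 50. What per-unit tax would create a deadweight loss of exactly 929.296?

Demand slope = (98.8 − 158.8)/(50 − 20) = −2, so P = 198.8 − 2Q.
Supply slope = (156 − 66)/(50 − 20) = 3, so P = 6 + 3Q.
Competitive equilibrium: 198.8 − 2Q = 6 + 3Q → Q* = 38.56, P* = 121.68.
A tax t gives ΔQ = t/5 and wedge t, so DWL = t²/10.
t²/10 = 929.296 → t² = 9292.96 → t = 96.4.

96.4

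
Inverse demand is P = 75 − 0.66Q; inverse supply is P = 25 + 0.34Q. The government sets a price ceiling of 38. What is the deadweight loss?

Competitive equilibrium: 75 − 0.66Q = 25 + 0.34Q → Q* = 50, P* = 42.
At the ceiling P = 38, quantity supplied = (38 − 25)/0.34 = 38.2353.
Willingness to pay at Q' = 38.2353: 75 − 0.66·38.2353 = 49.7647.
ΔQ = 50 − 38.2353 = 11.7647; wedge = 49.7647 − 38 = 11.7647.
The triangle = ½ × 11.7647 × 11.7647 = 69.20.

69.20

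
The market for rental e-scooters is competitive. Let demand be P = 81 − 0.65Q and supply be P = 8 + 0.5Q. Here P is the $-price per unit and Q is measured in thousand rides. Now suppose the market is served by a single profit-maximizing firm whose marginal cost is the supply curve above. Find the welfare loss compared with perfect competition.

$302.13 thousand

Competitive equilibrium: 81 − 0.65Q = 8 + 0.5Q → Q* = 63.4783, P* = 39.7391.
Marginal revenue: MR = 81 − 1.3Q. Set MR = MC: 81 − 1.3Q = 8 + 0.5Q → Q_m = 40.5556.
Price P_m = 81 − 0.65·40.5556 = 54.6389; MC(Q_m) = 8 + 0.5·40.5556 = 28.2778.
Competitive Q* = 63.4783, so ΔQ = 22.9227; wedge = 54.6389 − 28.2778 = 26.3611.
Welfare loss = ½ × 22.9227 × 26.3611 = $302.13 thousand.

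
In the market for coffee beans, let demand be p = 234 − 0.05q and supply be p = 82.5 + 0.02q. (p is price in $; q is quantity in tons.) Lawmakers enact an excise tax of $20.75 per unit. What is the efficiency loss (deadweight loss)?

Competitive equilibrium: 234 − 0.05q = 82.5 + 0.02q → q* = 2164.2857, p* = 125.7857.
With the tax, the buyer price exceeds the seller price by 20.75: (234 − 0.05q) − (82.5 + 0.02q) = 20.75 → q' = 1867.8571.
Δq = 2164.2857 − 1867.8571 = 296.4286; the wedge equals the tax, 20.75.
Welfare loss = ½ × 296.4286 × 20.75 = $3075.45.

$3075.45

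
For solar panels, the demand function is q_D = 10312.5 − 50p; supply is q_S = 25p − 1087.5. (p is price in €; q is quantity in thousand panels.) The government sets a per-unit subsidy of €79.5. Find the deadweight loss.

In inverse form: demand p = 206.25 − 0.02q, supply p = 43.5 + 0.04q.
Competitive equilibrium: 206.25 − 0.02q = 43.5 + 0.04q → q* = 2712.5, p* = 152.
The subsidy lowers effective supply by 79.5: p = 0.04q − 36.
New quantity: 206.25 − 0.02q = 0.04q − 36 → q' = 4037.5.
Overproduction Δq = 4037.5 − 2712.5 = 1325; wedge = subsidy = 79.5.
DWL = ½ × 1325 × 79.5 = €52668.75 thousand.

€52668.75 thousand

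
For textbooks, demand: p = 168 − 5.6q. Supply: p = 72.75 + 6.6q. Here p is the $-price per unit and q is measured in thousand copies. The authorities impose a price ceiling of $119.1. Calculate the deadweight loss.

$3.76 thousand

Competitive equilibrium: 168 − 5.6q = 72.75 + 6.6q → q* = 7.8074, p* = 124.2787.
At the ceiling p = 119.1, quantity supplied = (119.1 − 72.75)/6.6 = 7.0227.
Willingness to pay at q' = 7.0227: 168 − 5.6·7.0227 = 128.6729.
Δq = 7.8074 − 7.0227 = 0.7847; wedge = 128.6729 − 119.1 = 9.5729.
The triangle = ½ × 0.7847 × 9.5729 = $3.76 thousand.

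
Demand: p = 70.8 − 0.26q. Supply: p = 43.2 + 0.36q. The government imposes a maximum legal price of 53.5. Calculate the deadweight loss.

Competitive equilibrium: 70.8 − 0.26q = 43.2 + 0.36q → q* = 44.5161, p* = 59.2258.
At the ceiling p = 53.5, quantity supplied = (53.5 − 43.2)/0.36 = 28.6111.
Willingness to pay at q' = 28.6111: 70.8 − 0.26·28.6111 = 63.3611.
Δq = 44.5161 − 28.6111 = 15.905; wedge = 63.3611 − 53.5 = 9.8611.
Deadweight loss = ½ × 15.905 × 9.8611 = 78.42.

78.42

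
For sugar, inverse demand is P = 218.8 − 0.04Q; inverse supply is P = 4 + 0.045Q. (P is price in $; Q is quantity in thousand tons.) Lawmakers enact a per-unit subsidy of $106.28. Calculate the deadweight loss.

$66443.76 thousand

Competitive equilibrium: 218.8 − 0.04Q = 4 + 0.045Q → Q* = 2527.0588, P* = 117.7176.
The subsidy lowers effective supply by 106.28: P = 0.045Q − 102.28.
New quantity: 218.8 − 0.04Q = 0.045Q − 102.28 → Q' = 3777.4118.
Overproduction ΔQ = 3777.4118 − 2527.0588 = 1250.353; wedge = subsidy = 106.28.
Deadweight loss = ½ × 1250.353 × 106.28 = $66443.76 thousand.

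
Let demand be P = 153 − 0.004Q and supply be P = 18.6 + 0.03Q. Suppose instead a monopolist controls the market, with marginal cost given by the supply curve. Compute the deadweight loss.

Competitive equilibrium: 153 − 0.004Q = 18.6 + 0.03Q → Q* = 3952.94118, P* = 137.18824.
Marginal revenue: MR = 153 − 0.008Q. Set MR = MC: 153 − 0.008Q = 18.6 + 0.03Q → Q_m = 3536.84211.
Price P_m = 153 − 0.004·3536.84211 = 138.85263; MC(Q_m) = 18.6 + 0.03·3536.84211 = 124.70526.
Competitive Q* = 3952.94118, so ΔQ = 416.09907; wedge = 138.85263 − 124.70526 = 14.14737.
DWL = ½ × 416.09907 × 14.14737 = 2943.35.

2943.35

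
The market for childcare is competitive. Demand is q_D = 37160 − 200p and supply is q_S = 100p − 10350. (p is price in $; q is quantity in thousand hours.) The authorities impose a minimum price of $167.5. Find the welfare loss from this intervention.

In inverse form: demand p = 185.8 − 0.005q, supply p = 103.5 + 0.01q.
Competitive equilibrium: 185.8 − 0.005q = 103.5 + 0.01q → q* = 5486.6667, p* = 158.3667.
At the floor p = 167.5, quantity demanded = (185.8 − 167.5)/0.005 = 3660.
Sellers' marginal cost at q' = 3660: 103.5 + 0.01·3660 = 140.1.
Δq = 5486.6667 − 3660 = 1826.6667; wedge = 167.5 − 140.1 = 27.4.
The triangle = ½ × 1826.6667 × 27.4 = $25025.33 thousand.

$25025.33 thousand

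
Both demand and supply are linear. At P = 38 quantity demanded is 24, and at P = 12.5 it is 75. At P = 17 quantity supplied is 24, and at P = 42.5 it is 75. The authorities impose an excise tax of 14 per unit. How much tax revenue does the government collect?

Demand slope = (12.5 − 38)/(75 − 24) = −0.5, so P = 50 − 0.5Q.
Supply slope = (42.5 − 17)/(75 − 24) = 0.5, so P = 5 + 0.5Q.
Competitive equilibrium: 50 − 0.5Q = 5 + 0.5Q → Q* = 45, P* = 27.5.
With the tax, the buyer price exceeds the seller price by 14: (50 − 0.5Q) − (5 + 0.5Q) = 14 → Q' = 31.
Tax revenue = 14 × 31 = 434.

434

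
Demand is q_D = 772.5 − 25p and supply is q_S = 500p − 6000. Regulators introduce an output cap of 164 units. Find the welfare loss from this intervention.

In inverse form: demand p = 30.9 − 0.04q, supply p = 12 + 0.002q.
Competitive equilibrium: 30.9 − 0.04q = 12 + 0.002q → q* = 450, p* = 12.9.
At q = 164: demand price = 30.9 − 0.04·164 = 24.34; supply price = 12 + 0.002·164 = 12.328.
Δq = 450 − 164 = 286; wedge = 24.34 − 12.328 = 12.012.
DWL = ½ × 286 × 12.012 = 1717.716.

1717.716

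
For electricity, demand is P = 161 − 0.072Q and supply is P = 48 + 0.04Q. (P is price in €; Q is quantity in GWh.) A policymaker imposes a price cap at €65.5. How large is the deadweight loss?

Competitive equilibrium: 161 − 0.072Q = 48 + 0.04Q → Q* = 1008.92857, P* = 88.35714.
At the ceiling P = 65.5, quantity supplied = (65.5 − 48)/0.04 = 437.5.
Willingness to pay at Q' = 437.5: 161 − 0.072·437.5 = 129.5.
ΔQ = 1008.92857 − 437.5 = 571.42857; wedge = 129.5 − 65.5 = 64.
The triangle = ½ × 571.42857 × 64 = €18285.71.

€18285.71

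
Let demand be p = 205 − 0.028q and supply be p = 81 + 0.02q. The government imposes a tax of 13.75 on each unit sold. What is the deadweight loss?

Competitive equilibrium: 205 − 0.028q = 81 + 0.02q → q* = 2583.3333, p* = 132.6667.
With the tax, the buyer price exceeds the seller price by 13.75: (205 − 0.028q) − (81 + 0.02q) = 13.75 → q' = 2296.875.
Δq = 2583.3333 − 2296.875 = 286.4583; the wedge equals the tax, 13.75.
Welfare loss = ½ × 286.4583 × 13.75 = 1969.40.

1969.40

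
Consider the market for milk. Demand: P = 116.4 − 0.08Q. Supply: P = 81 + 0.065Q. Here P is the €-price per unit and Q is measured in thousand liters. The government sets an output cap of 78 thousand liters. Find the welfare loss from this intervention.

Competitive equilibrium: 116.4 − 0.08Q = 81 + 0.065Q → Q* = 244.1379, P* = 96.869.
At Q = 78: demand price = 116.4 − 0.08·78 = 110.16; supply price = 81 + 0.065·78 = 86.07.
ΔQ = 244.1379 − 78 = 166.1379; wedge = 110.16 − 86.07 = 24.09.
Deadweight loss = ½ × 166.1379 × 24.09 = €2001.13 thousand.

€2001.13 thousand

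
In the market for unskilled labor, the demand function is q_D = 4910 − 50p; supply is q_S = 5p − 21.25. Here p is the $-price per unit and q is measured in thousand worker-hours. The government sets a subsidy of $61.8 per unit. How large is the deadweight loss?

In inverse form: demand p = 98.2 − 0.02q, supply p = 4.25 + 0.2q.
Competitive equilibrium: 98.2 − 0.02q = 4.25 + 0.2q → q* = 427.0455, p* = 89.6591.
The subsidy lowers effective supply by 61.8: p = 0.2q − 57.55.
New quantity: 98.2 − 0.02q = 0.2q − 57.55 → q' = 707.9545.
Overproduction Δq = 707.9545 − 427.0455 = 280.909; wedge = subsidy = 61.8.
The triangle = ½ × 280.909 × 61.8 = $8680.09 thousand.

$8680.09 thousand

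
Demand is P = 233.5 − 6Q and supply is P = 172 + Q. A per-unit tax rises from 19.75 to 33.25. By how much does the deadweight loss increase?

Competitive equilibrium: 233.5 − 6Q = 172 + Q → Q* = 8.7857, P* = 180.7857.
For a per-unit tax t: ΔQ = t/7, so DWL = ½·t·(t/7) = t²/14.
At t = 19.75: DWL = 27.862. At t = 33.25: DWL = 78.969.
Increase = 78.969 − 27.862 = 51.11.

51.11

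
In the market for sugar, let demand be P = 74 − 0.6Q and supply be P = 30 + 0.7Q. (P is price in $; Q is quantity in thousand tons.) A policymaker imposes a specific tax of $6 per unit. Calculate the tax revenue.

$175.38 thousand

Competitive equilibrium: 74 − 0.6Q = 30 + 0.7Q → Q* = 33.8462, P* = 53.6923.
With the tax, the buyer price exceeds the seller price by 6: (74 − 0.6Q) − (30 + 0.7Q) = 6 → Q' = 29.2308.
Tax revenue = 6 × 29.2308 = $175.38 thousand.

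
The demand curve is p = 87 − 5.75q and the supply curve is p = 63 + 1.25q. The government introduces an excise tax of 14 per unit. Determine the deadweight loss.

Competitive equilibrium: 87 − 5.75q = 63 + 1.25q → q* = 3.4286, p* = 67.2857.
With the tax, the buyer price exceeds the seller price by 14: (87 − 5.75q) − (63 + 1.25q) = 14 → q' = 1.4286.
Δq = 3.4286 − 1.4286 = 2; the wedge equals the tax, 14.
DWL = ½ × 2 × 14 = 14.

14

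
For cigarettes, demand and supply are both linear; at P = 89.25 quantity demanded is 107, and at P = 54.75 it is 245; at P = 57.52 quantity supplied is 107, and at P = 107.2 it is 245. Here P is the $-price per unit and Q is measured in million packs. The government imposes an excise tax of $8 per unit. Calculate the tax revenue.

Demand slope = (54.75 − 89.25)/(245 − 107) = −0.25, so P = 116 − 0.25Q.
Supply slope = (107.2 − 57.52)/(245 − 107) = 0.36, so P = 19 + 0.36Q.
Competitive equilibrium: 116 − 0.25Q = 19 + 0.36Q → Q* = 159.0164, P* = 76.2459.
With the tax, the buyer price exceeds the seller price by 8: (116 − 0.25Q) − (19 + 0.36Q) = 8 → Q' = 145.9016.
Tax revenue = 8 × 145.9016 = $1167.21 million.

$1167.21 million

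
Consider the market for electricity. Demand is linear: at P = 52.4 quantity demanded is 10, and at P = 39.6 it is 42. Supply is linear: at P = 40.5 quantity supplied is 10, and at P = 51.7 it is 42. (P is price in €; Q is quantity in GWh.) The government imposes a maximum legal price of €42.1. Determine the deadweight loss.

Demand slope = (39.6 − 52.4)/(42 − 10) = −0.4, so P = 56.4 − 0.4Q.
Supply slope = (51.7 − 40.5)/(42 − 10) = 0.35, so P = 37 + 0.35Q.
Competitive equilibrium: 56.4 − 0.4Q = 37 + 0.35Q → Q* = 25.8667, P* = 46.0533.
At the ceiling P = 42.1, quantity supplied = (42.1 − 37)/0.35 = 14.5714.
Willingness to pay at Q' = 14.5714: 56.4 − 0.4·14.5714 = 50.5714.
ΔQ = 25.8667 − 14.5714 = 11.2953; wedge = 50.5714 − 42.1 = 8.4714.
DWL = ½ × 11.2953 × 8.4714 = €47.84.

€47.84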